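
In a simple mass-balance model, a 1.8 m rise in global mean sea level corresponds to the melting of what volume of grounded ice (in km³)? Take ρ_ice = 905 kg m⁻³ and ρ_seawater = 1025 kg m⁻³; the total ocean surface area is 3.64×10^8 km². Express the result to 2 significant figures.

≈ 7.4×10^5 km³

Required water volume = Δh × A = 1.8 m × 3.64×10^14 m² = 6.552×10^14 m³ = 6.552×10^5 km³.
Ice volume = water volume × ρ_w/ρ_ice = 6.552×10^5 × 1025/905 = 7.4×10^5 km³.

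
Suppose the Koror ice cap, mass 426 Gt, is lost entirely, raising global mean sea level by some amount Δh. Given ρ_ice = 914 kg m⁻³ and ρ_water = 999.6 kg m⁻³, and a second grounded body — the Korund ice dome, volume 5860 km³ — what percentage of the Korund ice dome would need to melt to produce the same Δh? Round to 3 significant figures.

Equal sea-level rise means equal mass of meltwater, i.e. equal mass of ice lost.
Ice mass of Koror: 4.260×10^14 kg; ice mass of Korund: 5.356×10^15 kg.
Fraction required = 4.260×10^14 / 5.356×10^15 = 0.0795 → 7.95 %.

≈ 7.95 %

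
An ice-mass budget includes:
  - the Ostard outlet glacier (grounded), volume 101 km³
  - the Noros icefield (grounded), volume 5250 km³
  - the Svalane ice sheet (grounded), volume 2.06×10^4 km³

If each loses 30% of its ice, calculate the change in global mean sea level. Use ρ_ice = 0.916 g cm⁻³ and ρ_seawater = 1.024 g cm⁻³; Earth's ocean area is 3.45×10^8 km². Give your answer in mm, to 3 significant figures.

≈ 20.2 mm

Ostard: 0.3 × 101 km³ × (916/1024) = 27.10 km³ of water.
Noros: 0.3 × 5250 km³ × (916/1024) = 1409 km³ of water.
Svalane: 0.3 × 2.06×10^4 km³ × (916/1024) = 5528 km³ of water.
Total added water ≈ 6.964×10^12 m³ over 3.45×10^14 m² → Δh = 0.0202 m = 20.2 mm.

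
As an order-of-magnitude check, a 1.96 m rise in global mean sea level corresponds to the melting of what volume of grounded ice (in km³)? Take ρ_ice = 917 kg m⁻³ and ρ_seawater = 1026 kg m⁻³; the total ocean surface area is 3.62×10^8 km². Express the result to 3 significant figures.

Required water volume = Δh × A = 1.96 m × 3.62×10^14 m² = 7.095×10^14 m³ = 7.095×10^5 km³.
Ice volume = water volume × ρ_w/ρ_ice = 7.095×10^5 × 1026/917 = 7.94×10^5 km³.

≈ 7.94×10^5 km³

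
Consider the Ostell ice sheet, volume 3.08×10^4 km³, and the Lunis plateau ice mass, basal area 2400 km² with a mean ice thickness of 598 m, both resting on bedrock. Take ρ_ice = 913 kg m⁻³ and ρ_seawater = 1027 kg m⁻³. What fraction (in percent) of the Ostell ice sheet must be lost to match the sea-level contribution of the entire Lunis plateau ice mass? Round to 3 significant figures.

≈ 4.66 %

Equal sea-level rise means equal mass of meltwater, i.e. equal mass of ice lost.
Ice mass of Lunis: 1.310×10^15 kg; ice mass of Ostell: 2.812×10^16 kg.
Fraction required = 1.310×10^15 / 2.812×10^16 = 0.0466 → 4.66 %.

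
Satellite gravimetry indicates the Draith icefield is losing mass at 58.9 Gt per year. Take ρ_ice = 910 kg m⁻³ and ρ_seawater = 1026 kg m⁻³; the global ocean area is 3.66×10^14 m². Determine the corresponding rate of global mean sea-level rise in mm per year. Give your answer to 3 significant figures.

≈ 0.157 mm/yr

ρ_w = 1026 kg m⁻³. Annual water volume added = 58.9 Gt / ρ_w = 5.890×10^13 kg / 1026 kg m⁻³ = 5.741×10^10 m³.
Δh per year = 5.741×10^10 / 3.66×10^14 = 1.57×10^-4 m = 0.157 mm.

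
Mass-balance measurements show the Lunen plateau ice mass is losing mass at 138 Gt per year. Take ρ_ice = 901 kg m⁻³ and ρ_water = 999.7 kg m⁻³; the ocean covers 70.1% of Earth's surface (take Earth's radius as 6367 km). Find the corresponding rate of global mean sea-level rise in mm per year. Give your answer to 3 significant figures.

ρ_w = 999.7 kg m⁻³. Annual water volume added = 138 Gt / ρ_w = 1.380×10^14 kg / 999.7 kg m⁻³ = 1.380×10^11 m³.
Δh per year = 1.380×10^11 / 3.57×10^14 = 3.87×10^-4 m = 0.387 mm.

≈ 0.387 mm/yr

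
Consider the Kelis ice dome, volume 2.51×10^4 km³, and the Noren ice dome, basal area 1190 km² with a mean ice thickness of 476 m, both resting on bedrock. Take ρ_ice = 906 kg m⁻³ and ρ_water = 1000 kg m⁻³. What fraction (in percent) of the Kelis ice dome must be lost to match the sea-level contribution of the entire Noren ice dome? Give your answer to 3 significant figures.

Equal sea-level rise means equal mass of meltwater, i.e. equal mass of ice lost.
Ice mass of Noren: 5.132×10^14 kg; ice mass of Kelis: 2.274×10^16 kg.
Fraction required = 5.132×10^14 / 2.274×10^16 = 0.0226 → 2.26 %.

≈ 2.26 %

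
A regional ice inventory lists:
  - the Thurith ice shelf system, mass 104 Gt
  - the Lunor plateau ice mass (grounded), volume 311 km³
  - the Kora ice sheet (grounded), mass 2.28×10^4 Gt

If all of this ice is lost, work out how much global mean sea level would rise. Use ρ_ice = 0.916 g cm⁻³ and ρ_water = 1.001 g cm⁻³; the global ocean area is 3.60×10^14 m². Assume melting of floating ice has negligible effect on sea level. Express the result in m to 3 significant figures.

≈ 0.0641 m

The Thurith ice shelf system is floating and already displaces its own weight of water, so its melt adds essentially nothing to sea level.
Lunor: 311 km³ × (916/1001) = 284.6 km³ of water.
Kora: 2.28×10^4 Gt = 2.280×10^16 kg; dividing by ρ_w = 1.001 g cm⁻³ = 1001 kg m⁻³ gives 2.278×10^13 m³ of water.
Total added water ≈ 2.306×10^13 m³ over 3.60×10^14 m² → Δh = 0.0641 m.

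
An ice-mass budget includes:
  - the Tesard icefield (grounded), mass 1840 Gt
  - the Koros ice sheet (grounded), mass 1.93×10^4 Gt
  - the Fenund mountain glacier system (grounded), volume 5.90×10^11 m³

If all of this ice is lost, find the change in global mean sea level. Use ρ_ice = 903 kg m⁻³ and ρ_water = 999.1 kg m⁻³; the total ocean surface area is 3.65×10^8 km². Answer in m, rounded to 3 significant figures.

Tesard: 1840 Gt = 1.840×10^15 kg; dividing by ρ_w = 999.1 kg m⁻³ gives 1.842×10^12 m³ of water.
Koros: 1.93×10^4 Gt = 1.930×10^16 kg; dividing by ρ_w = 999.1 kg m⁻³ gives 1.932×10^13 m³ of water.
Fenund: 5.90×10^11 m³ × (903/999.1) = 5.332×10^11 m³ of water.
Total added water ≈ 2.169×10^13 m³ over 3.65×10^14 m² → Δh = 0.0594 m.

≈ 0.0594 m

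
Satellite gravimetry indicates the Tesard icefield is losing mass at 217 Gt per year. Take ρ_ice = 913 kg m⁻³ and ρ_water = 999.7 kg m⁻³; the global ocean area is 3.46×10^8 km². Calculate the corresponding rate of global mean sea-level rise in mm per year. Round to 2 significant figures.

≈ 0.63 mm/yr

ρ_w = 999.7 kg m⁻³. Annual water volume added = 217 Gt / ρ_w = 2.170×10^14 kg / 999.7 kg m⁻³ = 2.171×10^11 m³.
Δh per year = 2.171×10^11 / 3.46×10^14 = 6.27×10^-4 m = 0.63 mm.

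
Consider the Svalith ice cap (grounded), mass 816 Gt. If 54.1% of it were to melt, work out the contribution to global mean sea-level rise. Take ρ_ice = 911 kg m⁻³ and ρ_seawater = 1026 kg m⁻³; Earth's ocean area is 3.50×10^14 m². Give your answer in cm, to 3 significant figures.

Svalith: 0.541 × 816 Gt = 4.415×10^14 kg; dividing by ρ_w = 1026 kg m⁻³ gives 4.303×10^11 m³ of water.
Spread over 3.50×10^14 m² of ocean, Δh = 4.303×10^11 / 3.50×10^14 = 1.23×10^-3 m = 0.123 cm.

≈ 0.123 cm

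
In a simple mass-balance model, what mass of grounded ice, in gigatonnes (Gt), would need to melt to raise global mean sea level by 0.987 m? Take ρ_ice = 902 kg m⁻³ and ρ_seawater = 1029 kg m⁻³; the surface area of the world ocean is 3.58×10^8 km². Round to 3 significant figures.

≈ 3.64×10^5 Gt

Required water volume = Δh × A = 0.987 m × 3.58×10^14 m² = 3.533×10^14 m³.
ρ_w = 1029 kg m⁻³, so the mass of water = 3.533×10^14 m³ × 1029 kg m⁻³ = 3.636×10^17 kg = 3.64×10^5 Gt (and the same mass of ice, by conservation).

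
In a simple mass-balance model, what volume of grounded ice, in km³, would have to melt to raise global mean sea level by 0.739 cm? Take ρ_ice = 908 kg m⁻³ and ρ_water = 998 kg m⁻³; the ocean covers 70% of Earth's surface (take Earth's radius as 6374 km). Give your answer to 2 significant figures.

≈ 2900 km³

Required water volume = Δh × A = 0.00739 m × 3.57×10^14 m² = 2.641×10^12 m³ = 2641 km³.
Ice volume = water volume × ρ_w/ρ_ice = 2641 × 998/908 = 2900 km³.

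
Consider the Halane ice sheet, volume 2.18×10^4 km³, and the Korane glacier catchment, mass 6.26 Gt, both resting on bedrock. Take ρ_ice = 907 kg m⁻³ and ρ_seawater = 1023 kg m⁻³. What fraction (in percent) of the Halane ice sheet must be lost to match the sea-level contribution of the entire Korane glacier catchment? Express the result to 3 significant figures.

Equal sea-level rise means equal mass of meltwater, i.e. equal mass of ice lost.
Ice mass of Korane: 6.260×10^12 kg; ice mass of Halane: 1.977×10^16 kg.
Fraction required = 6.260×10^12 / 1.977×10^16 = 3.17×10^-4 → 0.0317 %.

≈ 0.0317 %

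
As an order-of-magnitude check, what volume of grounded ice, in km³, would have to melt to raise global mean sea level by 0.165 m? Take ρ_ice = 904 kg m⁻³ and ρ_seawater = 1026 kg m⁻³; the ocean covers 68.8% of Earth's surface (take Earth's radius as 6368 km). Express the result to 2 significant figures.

Required water volume = Δh × A = 0.165 m × 3.51×10^14 m² = 5.785×10^13 m³ = 5.785×10^4 km³.
Ice volume = water volume × ρ_w/ρ_ice = 5.785×10^4 × 1026/904 = 6.6×10^4 km³.

≈ 6.6×10^4 km³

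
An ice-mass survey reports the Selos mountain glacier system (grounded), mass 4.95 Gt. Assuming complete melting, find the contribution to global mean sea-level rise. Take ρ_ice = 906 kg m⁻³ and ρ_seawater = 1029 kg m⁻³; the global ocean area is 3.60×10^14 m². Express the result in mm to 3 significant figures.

Selos: 4.95 Gt = 4.950×10^12 kg; dividing by ρ_w = 1029 kg m⁻³ gives 4.810×10^9 m³ of water.
Spread over 3.60×10^14 m² of ocean, Δh = 4.810×10^9 / 3.60×10^14 = 1.34×10^-5 m = 0.0134 mm.

≈ 0.0134 mm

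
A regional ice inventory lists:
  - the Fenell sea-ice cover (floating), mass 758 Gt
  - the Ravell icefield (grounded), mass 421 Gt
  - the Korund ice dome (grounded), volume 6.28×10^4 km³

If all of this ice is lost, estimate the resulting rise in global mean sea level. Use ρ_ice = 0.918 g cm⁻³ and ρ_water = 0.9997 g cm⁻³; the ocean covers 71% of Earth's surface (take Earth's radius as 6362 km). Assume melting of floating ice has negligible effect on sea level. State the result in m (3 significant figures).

The Fenell sea-ice cover is floating and already displaces its own weight of water, so its melt adds essentially nothing to sea level.
Ravell: 421 Gt = 4.210×10^14 kg; dividing by ρ_w = 0.9997 g cm⁻³ = 999.7 kg m⁻³ gives 4.211×10^11 m³ of water.
Korund: 6.28×10^4 km³ × (918/999.7) = 5.767×10^4 km³ of water.
Total added water ≈ 5.809×10^13 m³ over 3.61×10^14 m² → Δh = 0.161 m.

≈ 0.161 m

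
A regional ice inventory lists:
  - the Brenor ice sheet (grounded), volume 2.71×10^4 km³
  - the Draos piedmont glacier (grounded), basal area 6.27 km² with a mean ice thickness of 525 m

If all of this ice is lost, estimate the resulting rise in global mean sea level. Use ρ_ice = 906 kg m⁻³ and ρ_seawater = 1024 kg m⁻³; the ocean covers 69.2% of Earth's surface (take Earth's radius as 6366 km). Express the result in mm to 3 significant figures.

≈ 68.0 mm

Brenor: 2.71×10^4 km³ × (906/1024) = 2.398×10^4 km³ of water.
Draos: ice volume = 6.27 km² × 525 m = 3.292 km³; 3.292 × (906/1024) = 2.912 km³ of water.
Total added water ≈ 2.398×10^13 m³ over 3.52×10^14 m² → Δh = 0.0680 m = 68.0 mm.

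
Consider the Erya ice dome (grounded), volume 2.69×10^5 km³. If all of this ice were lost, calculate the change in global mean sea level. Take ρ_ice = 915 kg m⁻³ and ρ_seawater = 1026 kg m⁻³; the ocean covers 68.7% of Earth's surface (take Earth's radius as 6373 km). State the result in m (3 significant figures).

Erya: 2.69×10^5 km³ × (915/1026) = 2.399×10^5 km³ of water.
Spread over 3.51×10^14 m² of ocean, Δh = 2.399×10^14 / 3.51×10^14 = 0.684 m.

≈ 0.684 m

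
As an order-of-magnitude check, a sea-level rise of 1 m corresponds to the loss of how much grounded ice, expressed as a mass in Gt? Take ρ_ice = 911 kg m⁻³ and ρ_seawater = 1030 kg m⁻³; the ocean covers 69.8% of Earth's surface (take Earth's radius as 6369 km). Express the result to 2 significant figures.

Required water volume = Δh × A = 1 m × 3.56×10^14 m² = 3.558×10^14 m³.
ρ_w = 1030 kg m⁻³, so the mass of water = 3.558×10^14 m³ × 1030 kg m⁻³ = 3.665×10^17 kg = 3.7×10^5 Gt (and the same mass of ice, by conservation).

≈ 3.7×10^5 Gt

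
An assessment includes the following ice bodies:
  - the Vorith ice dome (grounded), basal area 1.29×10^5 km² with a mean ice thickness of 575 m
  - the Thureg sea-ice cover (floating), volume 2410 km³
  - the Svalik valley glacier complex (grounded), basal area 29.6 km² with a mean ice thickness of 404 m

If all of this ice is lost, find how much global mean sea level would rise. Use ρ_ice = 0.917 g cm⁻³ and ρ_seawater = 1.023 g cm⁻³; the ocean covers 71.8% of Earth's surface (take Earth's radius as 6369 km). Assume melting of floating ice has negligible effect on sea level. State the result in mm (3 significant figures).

Vorith: ice volume = 1.29×10^5 km² × 575 m = 7.418×10^4 km³; 7.418×10^4 × (917/1023) = 6.649×10^4 km³ of water.
The Thureg sea-ice cover is floating and already displaces its own weight of water, so its melt adds essentially nothing to sea level.
Svalik: ice volume = 29.6 km² × 404 m = 11.96 km³; 11.96 × (917/1023) = 10.72 km³ of water.
Total added water ≈ 6.650×10^13 m³ over 3.66×10^14 m² → Δh = 0.182 m = 182 mm.

≈ 182 mm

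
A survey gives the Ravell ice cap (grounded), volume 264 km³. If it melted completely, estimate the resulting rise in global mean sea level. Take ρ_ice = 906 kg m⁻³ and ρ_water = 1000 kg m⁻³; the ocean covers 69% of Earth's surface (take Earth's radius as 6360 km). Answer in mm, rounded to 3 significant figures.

≈ 0.682 mm

Ravell: 264 km³ × (906/1000) = 239.2 km³ of water.
Spread over 3.51×10^14 m² of ocean, Δh = 2.392×10^11 / 3.51×10^14 = 6.82×10^-4 m = 0.682 mm.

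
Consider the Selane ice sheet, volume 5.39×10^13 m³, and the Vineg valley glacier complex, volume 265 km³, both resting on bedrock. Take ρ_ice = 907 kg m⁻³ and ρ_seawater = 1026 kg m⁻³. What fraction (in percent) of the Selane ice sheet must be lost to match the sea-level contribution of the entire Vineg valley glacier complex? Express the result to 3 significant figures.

≈ 0.492 %

Equal sea-level rise means equal mass of meltwater, i.e. equal mass of ice lost.
Ice mass of Vineg: 2.404×10^14 kg; ice mass of Selane: 4.889×10^16 kg.
Fraction required = 2.404×10^14 / 4.889×10^16 = 4.92×10^-3 → 0.492 %.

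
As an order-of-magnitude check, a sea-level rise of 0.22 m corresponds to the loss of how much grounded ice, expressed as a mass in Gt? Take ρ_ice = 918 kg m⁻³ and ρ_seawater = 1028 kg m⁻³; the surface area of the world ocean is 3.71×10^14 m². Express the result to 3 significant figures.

≈ 8.39×10^4 Gt

Required water volume = Δh × A = 0.22 m × 3.71×10^14 m² = 8.162×10^13 m³.
ρ_w = 1028 kg m⁻³, so the mass of water = 8.162×10^13 m³ × 1028 kg m⁻³ = 8.391×10^16 kg = 8.39×10^4 Gt (and the same mass of ice, by conservation).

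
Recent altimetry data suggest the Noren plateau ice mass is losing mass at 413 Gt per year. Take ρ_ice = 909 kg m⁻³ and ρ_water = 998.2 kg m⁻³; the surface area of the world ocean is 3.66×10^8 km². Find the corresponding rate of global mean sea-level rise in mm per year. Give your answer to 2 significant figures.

ρ_w = 998.2 kg m⁻³. Annual water volume added = 413 Gt / ρ_w = 4.130×10^14 kg / 998.2 kg m⁻³ = 4.137×10^11 m³.
Δh per year = 4.137×10^11 / 3.66×10^14 = 1.13×10^-3 m = 1.1 mm.

≈ 1.1 mm/yr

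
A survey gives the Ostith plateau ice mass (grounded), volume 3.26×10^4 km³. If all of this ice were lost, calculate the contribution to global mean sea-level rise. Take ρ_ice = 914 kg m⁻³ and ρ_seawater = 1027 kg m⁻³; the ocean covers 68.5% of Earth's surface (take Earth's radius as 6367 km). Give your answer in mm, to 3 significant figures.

Ostith: 3.26×10^4 km³ × (914/1027) = 2.901×10^4 km³ of water.
Spread over 3.49×10^14 m² of ocean, Δh = 2.901×10^13 / 3.49×10^14 = 0.0831 m = 83.1 mm.

≈ 83.1 mm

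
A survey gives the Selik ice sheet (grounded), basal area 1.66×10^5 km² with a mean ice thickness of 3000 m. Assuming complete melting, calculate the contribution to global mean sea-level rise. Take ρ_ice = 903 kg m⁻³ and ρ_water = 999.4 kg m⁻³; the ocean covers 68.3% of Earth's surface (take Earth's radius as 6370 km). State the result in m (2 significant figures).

Selik: ice volume = 1.66×10^5 km² × 3000 m = 4.980×10^5 km³; 4.980×10^5 × (903/999.4) = 4.500×10^5 km³ of water.
Spread over 3.48×10^14 m² of ocean, Δh = 4.500×10^14 / 3.48×10^14 = 1.29 m.

≈ 1.3 m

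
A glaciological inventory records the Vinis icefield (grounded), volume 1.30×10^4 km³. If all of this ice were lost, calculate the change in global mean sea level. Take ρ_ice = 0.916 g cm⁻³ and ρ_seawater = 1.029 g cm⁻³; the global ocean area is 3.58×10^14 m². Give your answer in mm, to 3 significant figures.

Vinis: 1.30×10^4 km³ × (916/1029) = 1.157×10^4 km³ of water.
Spread over 3.58×10^14 m² of ocean, Δh = 1.157×10^13 / 3.58×10^14 = 0.0323 m = 32.3 mm.

≈ 32.3 mm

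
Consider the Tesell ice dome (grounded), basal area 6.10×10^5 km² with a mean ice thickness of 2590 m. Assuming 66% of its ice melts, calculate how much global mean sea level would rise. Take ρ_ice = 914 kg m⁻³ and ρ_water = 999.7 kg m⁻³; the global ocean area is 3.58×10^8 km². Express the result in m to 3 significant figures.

Tesell: ice volume = 6.10×10^5 km² × 2590 m = 1.580×10^6 km³; 0.66 × 1.580×10^6 × (914/999.7) = 9.533×10^5 km³ of water.
Spread over 3.58×10^14 m² of ocean, Δh = 9.533×10^14 / 3.58×10^14 = 2.66 m.

≈ 2.66 m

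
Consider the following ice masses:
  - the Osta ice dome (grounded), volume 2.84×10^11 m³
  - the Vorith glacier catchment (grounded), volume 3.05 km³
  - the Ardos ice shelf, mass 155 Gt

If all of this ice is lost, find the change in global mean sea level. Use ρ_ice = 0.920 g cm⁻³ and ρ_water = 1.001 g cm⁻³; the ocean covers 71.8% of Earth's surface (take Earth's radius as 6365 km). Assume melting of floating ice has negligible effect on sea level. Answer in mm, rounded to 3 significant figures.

≈ 0.722 mm

Osta: 2.84×10^11 m³ × (920/1001) = 2.610×10^11 m³ of water.
Vorith: 3.05 km³ × (920/1001) = 2.803 km³ of water.
The Ardos ice shelf is floating and already displaces its own weight of water, so its melt adds essentially nothing to sea level.
Total added water ≈ 2.638×10^11 m³ over 3.66×10^14 m² → Δh = 7.22×10^-4 m = 0.722 mm.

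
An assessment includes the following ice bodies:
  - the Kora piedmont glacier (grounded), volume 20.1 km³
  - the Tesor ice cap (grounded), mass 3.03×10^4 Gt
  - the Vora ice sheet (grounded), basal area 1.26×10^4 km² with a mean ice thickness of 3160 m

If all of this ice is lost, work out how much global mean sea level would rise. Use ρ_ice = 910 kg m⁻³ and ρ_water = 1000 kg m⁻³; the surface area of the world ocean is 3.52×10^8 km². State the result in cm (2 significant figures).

≈ 19 cm

Kora: 20.1 km³ × (910/1000) = 18.29 km³ of water.
Tesor: 3.03×10^4 Gt = 3.030×10^16 kg; dividing by ρ_w = 1000 kg m⁻³ gives 3.030×10^13 m³ of water.
Vora: ice volume = 1.26×10^4 km² × 3160 m = 3.982×10^4 km³; 3.982×10^4 × (910/1000) = 3.623×10^4 km³ of water.
Total added water ≈ 6.655×10^13 m³ over 3.52×10^14 m² → Δh = 0.189 m = 19 cm.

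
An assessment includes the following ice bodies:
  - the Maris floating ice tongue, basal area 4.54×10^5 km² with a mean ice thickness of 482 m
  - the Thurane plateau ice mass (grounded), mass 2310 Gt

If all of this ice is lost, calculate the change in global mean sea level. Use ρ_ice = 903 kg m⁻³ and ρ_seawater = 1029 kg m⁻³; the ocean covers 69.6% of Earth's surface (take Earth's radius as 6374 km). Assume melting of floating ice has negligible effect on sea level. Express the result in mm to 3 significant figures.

≈ 6.32 mm

The Maris floating ice tongue is floating and already displaces its own weight of water, so its melt adds essentially nothing to sea level.
Thurane: 2310 Gt = 2.310×10^15 kg; dividing by ρ_w = 1029 kg m⁻³ gives 2.245×10^12 m³ of water.
Total added water ≈ 2.245×10^12 m³ over 3.55×10^14 m² → Δh = 6.32×10^-3 m = 6.32 mm.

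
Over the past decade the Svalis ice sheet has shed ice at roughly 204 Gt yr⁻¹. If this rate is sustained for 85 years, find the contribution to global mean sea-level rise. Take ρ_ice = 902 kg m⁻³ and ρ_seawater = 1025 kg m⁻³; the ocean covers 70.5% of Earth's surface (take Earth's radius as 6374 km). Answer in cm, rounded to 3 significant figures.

≈ 4.70 cm

Total mass lost = 204 Gt/yr × 85 yr = 1.734×10^4 Gt = 1.734×10^16 kg.
ρ_w = 1025 kg m⁻³, so water volume = 1.734×10^16 / 1025 = 1.692×10^13 m³.
Δh = 1.692×10^13 / 3.60×10^14 = 0.0470 m = 4.70 cm.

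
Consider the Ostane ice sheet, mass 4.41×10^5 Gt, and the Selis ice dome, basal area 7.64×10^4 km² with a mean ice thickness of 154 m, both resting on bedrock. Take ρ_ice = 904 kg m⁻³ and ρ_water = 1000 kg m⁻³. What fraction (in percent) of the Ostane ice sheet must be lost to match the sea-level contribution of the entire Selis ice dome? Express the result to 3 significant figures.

Equal sea-level rise means equal mass of meltwater, i.e. equal mass of ice lost.
Ice mass of Selis: 1.064×10^16 kg; ice mass of Ostane: 4.410×10^17 kg.
Fraction required = 1.064×10^16 / 4.410×10^17 = 0.0241 → 2.41 %.

≈ 2.41 %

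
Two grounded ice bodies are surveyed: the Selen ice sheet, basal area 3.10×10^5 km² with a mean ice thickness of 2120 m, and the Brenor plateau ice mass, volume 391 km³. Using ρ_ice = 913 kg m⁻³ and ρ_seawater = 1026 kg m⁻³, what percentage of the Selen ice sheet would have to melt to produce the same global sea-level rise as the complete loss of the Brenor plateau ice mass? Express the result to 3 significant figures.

≈ 0.0595 %

Equal sea-level rise means equal mass of meltwater, i.e. equal mass of ice lost.
Ice mass of Brenor: 3.570×10^14 kg; ice mass of Selen: 6.000×10^17 kg.
Fraction required = 3.570×10^14 / 6.000×10^17 = 5.95×10^-4 → 0.0595 %.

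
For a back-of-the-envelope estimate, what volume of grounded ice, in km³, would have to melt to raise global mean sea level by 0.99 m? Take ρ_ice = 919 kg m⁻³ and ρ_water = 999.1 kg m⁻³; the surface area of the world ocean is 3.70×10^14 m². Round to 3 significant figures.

≈ 3.98×10^5 km³

Required water volume = Δh × A = 0.99 m × 3.70×10^14 m² = 3.663×10^14 m³ = 3.663×10^5 km³.
Ice volume = water volume × ρ_w/ρ_ice = 3.663×10^5 × 999.1/919 = 3.98×10^5 km³.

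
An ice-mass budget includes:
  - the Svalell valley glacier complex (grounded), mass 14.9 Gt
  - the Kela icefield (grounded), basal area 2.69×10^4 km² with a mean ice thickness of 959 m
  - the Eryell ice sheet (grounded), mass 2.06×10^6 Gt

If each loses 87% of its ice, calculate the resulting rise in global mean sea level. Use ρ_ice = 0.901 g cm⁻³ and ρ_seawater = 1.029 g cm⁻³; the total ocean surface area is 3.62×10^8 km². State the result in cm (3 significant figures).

Svalell: 0.87 × 14.9 Gt = 1.296×10^13 kg; dividing by ρ_w = 1.029 g cm⁻³ = 1029 kg m⁻³ gives 1.260×10^10 m³ of water.
Kela: ice volume = 2.69×10^4 km² × 959 m = 2.580×10^4 km³; 0.87 × 2.580×10^4 × (901/1029) = 1.965×10^4 km³ of water.
Eryell: 0.87 × 2.06×10^6 Gt = 1.792×10^18 kg; dividing by ρ_w = 1029 kg m⁻³ gives 1.742×10^15 m³ of water.
Total added water ≈ 1.761×10^15 m³ over 3.62×10^14 m² → Δh = 4.87 m = 487 cm.

≈ 487 cm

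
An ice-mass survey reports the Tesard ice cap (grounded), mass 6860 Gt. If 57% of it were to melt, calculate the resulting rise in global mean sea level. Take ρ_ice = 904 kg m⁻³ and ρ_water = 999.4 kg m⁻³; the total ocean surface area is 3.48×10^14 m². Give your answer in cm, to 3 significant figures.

Tesard: 0.57 × 6860 Gt = 3.910×10^15 kg; dividing by ρ_w = 999.4 kg m⁻³ gives 3.913×10^12 m³ of water.
Spread over 3.48×10^14 m² of ocean, Δh = 3.913×10^12 / 3.48×10^14 = 0.0112 m = 1.12 cm.

≈ 1.12 cm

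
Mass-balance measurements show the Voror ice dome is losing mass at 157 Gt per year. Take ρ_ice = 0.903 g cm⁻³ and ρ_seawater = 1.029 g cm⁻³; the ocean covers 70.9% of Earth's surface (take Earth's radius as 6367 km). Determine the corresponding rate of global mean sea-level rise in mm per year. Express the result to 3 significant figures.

ρ_w = 1.029 g cm⁻³ = 1029 kg m⁻³. Annual water volume added = 157 Gt / ρ_w = 1.570×10^14 kg / 1029 kg m⁻³ = 1.526×10^11 m³.
Δh per year = 1.526×10^11 / 3.61×10^14 = 4.22×10^-4 m = 0.422 mm.

≈ 0.422 mm/yr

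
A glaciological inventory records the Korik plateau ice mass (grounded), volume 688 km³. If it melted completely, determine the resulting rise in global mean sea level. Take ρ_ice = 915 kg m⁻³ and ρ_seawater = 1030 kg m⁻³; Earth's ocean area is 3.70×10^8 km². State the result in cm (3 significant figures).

Korik: 688 km³ × (915/1030) = 611.2 km³ of water.
Spread over 3.70×10^14 m² of ocean, Δh = 6.112×10^11 / 3.70×10^14 = 1.65×10^-3 m = 0.165 cm.

≈ 0.165 cm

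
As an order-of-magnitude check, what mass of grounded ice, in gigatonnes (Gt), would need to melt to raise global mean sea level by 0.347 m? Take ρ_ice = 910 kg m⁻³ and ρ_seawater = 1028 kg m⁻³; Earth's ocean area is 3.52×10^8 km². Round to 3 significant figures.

Required water volume = Δh × A = 0.347 m × 3.52×10^14 m² = 1.221×10^14 m³.
ρ_w = 1028 kg m⁻³, so the mass of water = 1.221×10^14 m³ × 1028 kg m⁻³ = 1.256×10^17 kg = 1.26×10^5 Gt (and the same mass of ice, by conservation).

≈ 1.26×10^5 Gt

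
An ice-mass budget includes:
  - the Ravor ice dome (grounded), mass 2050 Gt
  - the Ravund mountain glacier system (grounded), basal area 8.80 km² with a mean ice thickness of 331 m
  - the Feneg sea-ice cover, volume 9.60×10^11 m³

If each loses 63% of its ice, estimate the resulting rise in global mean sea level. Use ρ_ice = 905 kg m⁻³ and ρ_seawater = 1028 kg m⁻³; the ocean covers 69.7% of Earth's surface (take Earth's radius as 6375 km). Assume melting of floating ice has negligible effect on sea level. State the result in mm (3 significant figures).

≈ 3.53 mm

Ravor: 0.63 × 2050 Gt = 1.292×10^15 kg; dividing by ρ_w = 1028 kg m⁻³ gives 1.256×10^12 m³ of water.
Ravund: ice volume = 8.80 km² × 331 m = 2.913 km³; 0.63 × 2.913 × (905/1028) = 1.615 km³ of water.
The Feneg sea-ice cover is floating and already displaces its own weight of water, so its melt adds essentially nothing to sea level.
Total added water ≈ 1.258×10^12 m³ over 3.56×10^14 m² → Δh = 3.53×10^-3 m = 3.53 mm.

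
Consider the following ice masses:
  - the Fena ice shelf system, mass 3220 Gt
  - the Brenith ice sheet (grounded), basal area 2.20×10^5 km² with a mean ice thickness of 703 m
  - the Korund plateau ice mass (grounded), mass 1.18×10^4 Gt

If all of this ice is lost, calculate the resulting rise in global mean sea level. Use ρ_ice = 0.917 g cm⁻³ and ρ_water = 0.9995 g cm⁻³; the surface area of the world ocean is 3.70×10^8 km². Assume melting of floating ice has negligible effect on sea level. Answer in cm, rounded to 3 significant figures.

The Fena ice shelf system is floating and already displaces its own weight of water, so its melt adds essentially nothing to sea level.
Brenith: ice volume = 2.20×10^5 km² × 703 m = 1.547×10^5 km³; 1.547×10^5 × (917/999.5) = 1.419×10^5 km³ of water.
Korund: 1.18×10^4 Gt = 1.180×10^16 kg; dividing by ρ_w = 0.9995 g cm⁻³ = 999.5 kg m⁻³ gives 1.181×10^13 m³ of water.
Total added water ≈ 1.537×10^14 m³ over 3.70×10^14 m² → Δh = 0.415 m = 41.5 cm.

≈ 41.5 cm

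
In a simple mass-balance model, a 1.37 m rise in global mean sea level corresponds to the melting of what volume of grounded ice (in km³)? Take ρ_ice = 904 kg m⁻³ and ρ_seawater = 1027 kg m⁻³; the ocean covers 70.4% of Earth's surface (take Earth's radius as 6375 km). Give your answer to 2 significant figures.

≈ 5.6×10^5 km³

Required water volume = Δh × A = 1.37 m × 3.60×10^14 m² = 4.926×10^14 m³ = 4.926×10^5 km³.
Ice volume = water volume × ρ_w/ρ_ice = 4.926×10^5 × 1027/904 = 5.6×10^5 km³.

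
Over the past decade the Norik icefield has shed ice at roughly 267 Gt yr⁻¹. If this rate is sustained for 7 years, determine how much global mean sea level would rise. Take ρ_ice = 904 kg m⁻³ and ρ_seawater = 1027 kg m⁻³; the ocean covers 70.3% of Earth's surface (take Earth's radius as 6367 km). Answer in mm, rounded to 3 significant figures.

≈ 5.08 mm

Total mass lost = 267 Gt/yr × 7 yr = 1869 Gt = 1.869×10^15 kg.
ρ_w = 1027 kg m⁻³, so water volume = 1.869×10^15 / 1027 = 1.820×10^12 m³.
Δh = 1.820×10^12 / 3.58×10^14 = 5.08×10^-3 m = 5.08 mm.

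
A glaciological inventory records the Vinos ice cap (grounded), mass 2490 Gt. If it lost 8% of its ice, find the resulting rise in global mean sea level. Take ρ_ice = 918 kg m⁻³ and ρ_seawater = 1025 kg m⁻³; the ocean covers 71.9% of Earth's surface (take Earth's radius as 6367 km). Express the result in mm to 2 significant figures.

≈ 0.53 mm

Vinos: 0.08 × 2490 Gt = 1.992×10^14 kg; dividing by ρ_w = 1025 kg m⁻³ gives 1.943×10^11 m³ of water.
Spread over 3.66×10^14 m² of ocean, Δh = 1.943×10^11 / 3.66×10^14 = 5.31×10^-4 m = 0.53 mm.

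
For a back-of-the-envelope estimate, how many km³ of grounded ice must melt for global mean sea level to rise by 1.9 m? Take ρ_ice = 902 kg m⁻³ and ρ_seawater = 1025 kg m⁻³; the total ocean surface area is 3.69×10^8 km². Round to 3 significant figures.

Required water volume = Δh × A = 1.9 m × 3.69×10^14 m² = 7.011×10^14 m³ = 7.011×10^5 km³.
Ice volume = water volume × ρ_w/ρ_ice = 7.011×10^5 × 1025/902 = 7.97×10^5 km³.

≈ 7.97×10^5 km³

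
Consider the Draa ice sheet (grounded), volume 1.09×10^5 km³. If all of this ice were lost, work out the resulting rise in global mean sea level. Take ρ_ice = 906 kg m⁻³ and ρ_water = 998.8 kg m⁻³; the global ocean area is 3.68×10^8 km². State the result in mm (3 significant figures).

Draa: 1.09×10^5 km³ × (906/998.8) = 9.887×10^4 km³ of water.
Spread over 3.68×10^14 m² of ocean, Δh = 9.887×10^13 / 3.68×10^14 = 0.269 m = 269 mm.

≈ 269 mm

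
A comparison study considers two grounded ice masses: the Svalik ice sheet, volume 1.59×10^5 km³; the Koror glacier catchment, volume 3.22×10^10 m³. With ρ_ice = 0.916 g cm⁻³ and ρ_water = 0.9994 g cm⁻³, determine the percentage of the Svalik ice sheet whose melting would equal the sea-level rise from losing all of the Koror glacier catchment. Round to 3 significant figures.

Equal sea-level rise means equal mass of meltwater, i.e. equal mass of ice lost.
Ice mass of Koror: 2.950×10^13 kg; ice mass of Svalik: 1.456×10^17 kg.
Fraction required = 2.950×10^13 / 1.456×10^17 = 2.03×10^-4 → 0.0203 %.

≈ 0.0203 %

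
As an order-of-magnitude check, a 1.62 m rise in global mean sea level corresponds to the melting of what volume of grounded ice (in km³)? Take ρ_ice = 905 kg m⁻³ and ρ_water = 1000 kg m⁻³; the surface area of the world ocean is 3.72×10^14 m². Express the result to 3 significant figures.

Required water volume = Δh × A = 1.62 m × 3.72×10^14 m² = 6.026×10^14 m³ = 6.026×10^5 km³.
Ice volume = water volume × ρ_w/ρ_ice = 6.026×10^5 × 1000/905 = 6.66×10^5 km³.

≈ 6.66×10^5 km³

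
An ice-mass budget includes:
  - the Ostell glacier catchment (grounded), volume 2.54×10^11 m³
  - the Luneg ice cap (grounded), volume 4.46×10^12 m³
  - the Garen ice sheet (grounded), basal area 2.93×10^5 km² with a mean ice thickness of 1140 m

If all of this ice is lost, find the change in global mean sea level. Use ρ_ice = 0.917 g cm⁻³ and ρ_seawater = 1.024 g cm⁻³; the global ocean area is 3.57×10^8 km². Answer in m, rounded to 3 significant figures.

Ostell: 2.54×10^11 m³ × (917/1024) = 2.275×10^11 m³ of water.
Luneg: 4.46×10^12 m³ × (917/1024) = 3.994×10^12 m³ of water.
Garen: ice volume = 2.93×10^5 km² × 1140 m = 3.340×10^5 km³; 3.340×10^5 × (917/1024) = 2.991×10^5 km³ of water.
Total added water ≈ 3.033×10^14 m³ over 3.57×10^14 m² → Δh = 0.850 m.

≈ 0.850 m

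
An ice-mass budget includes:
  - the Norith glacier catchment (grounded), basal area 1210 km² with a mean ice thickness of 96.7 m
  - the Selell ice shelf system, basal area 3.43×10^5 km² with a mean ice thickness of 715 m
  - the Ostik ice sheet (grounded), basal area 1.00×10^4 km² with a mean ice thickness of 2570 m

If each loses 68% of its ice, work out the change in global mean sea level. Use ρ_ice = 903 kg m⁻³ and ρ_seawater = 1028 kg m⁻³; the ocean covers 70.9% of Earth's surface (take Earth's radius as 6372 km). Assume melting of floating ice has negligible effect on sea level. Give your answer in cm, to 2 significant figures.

Norith: ice volume = 1210 km² × 96.7 m = 117.0 km³; 0.68 × 117.0 × (903/1028) = 69.89 km³ of water.
The Selell ice shelf system is floating and already displaces its own weight of water, so its melt adds essentially nothing to sea level.
Ostik: ice volume = 1.00×10^4 km² × 2570 m = 2.570×10^4 km³; 0.68 × 2.570×10^4 × (903/1028) = 1.535×10^4 km³ of water.
Total added water ≈ 1.542×10^13 m³ over 3.62×10^14 m² → Δh = 0.0426 m = 4.3 cm.

≈ 4.3 cm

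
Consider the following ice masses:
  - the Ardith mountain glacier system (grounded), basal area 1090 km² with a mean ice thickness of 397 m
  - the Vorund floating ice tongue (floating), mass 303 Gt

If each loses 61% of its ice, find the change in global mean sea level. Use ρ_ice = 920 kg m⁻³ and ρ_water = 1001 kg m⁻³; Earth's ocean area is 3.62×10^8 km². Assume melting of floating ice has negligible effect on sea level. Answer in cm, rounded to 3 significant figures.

≈ 0.0670 cm

Ardith: ice volume = 1090 km² × 397 m = 432.7 km³; 0.61 × 432.7 × (920/1001) = 242.6 km³ of water.
The Vorund floating ice tongue is floating and already displaces its own weight of water, so its melt adds essentially nothing to sea level.
Total added water ≈ 2.426×10^11 m³ over 3.62×10^14 m² → Δh = 6.70×10^-4 m = 0.0670 cm.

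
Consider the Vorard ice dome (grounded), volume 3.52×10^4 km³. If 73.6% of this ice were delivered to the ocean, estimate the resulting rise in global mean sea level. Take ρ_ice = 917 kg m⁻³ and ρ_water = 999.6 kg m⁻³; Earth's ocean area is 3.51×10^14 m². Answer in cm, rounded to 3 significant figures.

≈ 6.77 cm

Vorard: 0.736 × 3.52×10^4 km³ × (917/999.6) = 2.377×10^4 km³ of water.
Spread over 3.51×10^14 m² of ocean, Δh = 2.377×10^13 / 3.51×10^14 = 0.0677 m = 6.77 cm.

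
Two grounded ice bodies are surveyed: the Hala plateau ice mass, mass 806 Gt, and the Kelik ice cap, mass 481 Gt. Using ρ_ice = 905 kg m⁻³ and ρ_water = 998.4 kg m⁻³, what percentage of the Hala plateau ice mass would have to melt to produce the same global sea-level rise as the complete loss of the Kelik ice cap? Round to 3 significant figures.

≈ 59.7 %

Equal sea-level rise means equal mass of meltwater, i.e. equal mass of ice lost.
Ice mass of Kelik: 4.810×10^14 kg; ice mass of Hala: 8.060×10^14 kg.
Fraction required = 4.810×10^14 / 8.060×10^14 = 0.597 → 59.7 %.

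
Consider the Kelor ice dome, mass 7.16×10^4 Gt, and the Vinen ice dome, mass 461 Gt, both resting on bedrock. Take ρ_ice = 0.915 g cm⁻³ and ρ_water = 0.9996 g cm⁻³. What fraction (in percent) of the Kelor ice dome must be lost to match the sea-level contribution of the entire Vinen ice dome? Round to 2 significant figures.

≈ 0.64 %

Equal sea-level rise means equal mass of meltwater, i.e. equal mass of ice lost.
Ice mass of Vinen: 4.610×10^14 kg; ice mass of Kelor: 7.160×10^16 kg.
Fraction required = 4.610×10^14 / 7.160×10^16 = 6.44×10^-3 → 0.64 %.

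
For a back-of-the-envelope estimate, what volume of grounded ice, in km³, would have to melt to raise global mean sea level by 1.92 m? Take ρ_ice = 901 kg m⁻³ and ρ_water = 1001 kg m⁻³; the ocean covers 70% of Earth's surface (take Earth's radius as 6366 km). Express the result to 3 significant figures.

≈ 7.60×10^5 km³

Required water volume = Δh × A = 1.92 m × 3.56×10^14 m² = 6.845×10^14 m³ = 6.845×10^5 km³.
Ice volume = water volume × ρ_w/ρ_ice = 6.845×10^5 × 1001/901 = 7.60×10^5 km³.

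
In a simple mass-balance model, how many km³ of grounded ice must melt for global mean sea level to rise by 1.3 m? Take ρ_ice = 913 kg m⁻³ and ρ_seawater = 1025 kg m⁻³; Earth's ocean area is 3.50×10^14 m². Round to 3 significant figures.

Required water volume = Δh × A = 1.3 m × 3.50×10^14 m² = 4.550×10^14 m³ = 4.550×10^5 km³.
Ice volume = water volume × ρ_w/ρ_ice = 4.550×10^5 × 1025/913 = 5.11×10^5 km³.

≈ 5.11×10^5 km³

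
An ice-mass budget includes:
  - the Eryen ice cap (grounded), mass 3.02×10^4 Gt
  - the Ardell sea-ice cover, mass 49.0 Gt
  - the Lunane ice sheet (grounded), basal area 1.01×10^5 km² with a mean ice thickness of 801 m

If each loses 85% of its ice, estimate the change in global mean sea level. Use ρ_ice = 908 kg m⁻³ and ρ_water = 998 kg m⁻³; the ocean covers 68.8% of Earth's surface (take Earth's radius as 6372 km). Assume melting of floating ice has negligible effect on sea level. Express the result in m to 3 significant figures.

Eryen: 0.85 × 3.02×10^4 Gt = 2.567×10^16 kg; dividing by ρ_w = 998 kg m⁻³ gives 2.572×10^13 m³ of water.
The Ardell sea-ice cover is floating and already displaces its own weight of water, so its melt adds essentially nothing to sea level.
Lunane: ice volume = 1.01×10^5 km² × 801 m = 8.090×10^4 km³; 0.85 × 8.090×10^4 × (908/998) = 6.256×10^4 km³ of water.
Total added water ≈ 8.829×10^13 m³ over 3.51×10^14 m² → Δh = 0.252 m.

≈ 0.252 m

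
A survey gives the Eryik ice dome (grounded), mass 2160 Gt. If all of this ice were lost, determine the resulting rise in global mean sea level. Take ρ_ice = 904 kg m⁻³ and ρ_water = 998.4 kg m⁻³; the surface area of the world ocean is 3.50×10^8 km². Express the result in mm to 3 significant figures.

Eryik: 2160 Gt = 2.160×10^15 kg; dividing by ρ_w = 998.4 kg m⁻³ gives 2.163×10^12 m³ of water.
Spread over 3.50×10^14 m² of ocean, Δh = 2.163×10^12 / 3.50×10^14 = 6.18×10^-3 m = 6.18 mm.

≈ 6.18 mm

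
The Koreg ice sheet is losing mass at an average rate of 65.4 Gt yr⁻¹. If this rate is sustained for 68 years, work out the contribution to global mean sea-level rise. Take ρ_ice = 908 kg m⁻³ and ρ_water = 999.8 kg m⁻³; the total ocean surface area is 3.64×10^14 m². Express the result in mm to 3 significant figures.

≈ 12.2 mm

Total mass lost = 65.4 Gt/yr × 68 yr = 4447 Gt = 4.447×10^15 kg.
ρ_w = 999.8 kg m⁻³, so water volume = 4.447×10^15 / 999.8 = 4.448×10^12 m³.
Δh = 4.448×10^12 / 3.64×10^14 = 0.0122 m = 12.2 mm.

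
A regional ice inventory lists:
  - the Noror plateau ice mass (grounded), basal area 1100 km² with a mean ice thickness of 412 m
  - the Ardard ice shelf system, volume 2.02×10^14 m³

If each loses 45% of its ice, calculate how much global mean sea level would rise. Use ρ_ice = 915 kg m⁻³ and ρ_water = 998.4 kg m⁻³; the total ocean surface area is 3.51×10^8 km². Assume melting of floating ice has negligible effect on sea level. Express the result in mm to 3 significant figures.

Noror: ice volume = 1100 km² × 412 m = 453.2 km³; 0.45 × 453.2 × (915/998.4) = 186.9 km³ of water.
The Ardard ice shelf system is floating and already displaces its own weight of water, so its melt adds essentially nothing to sea level.
Total added water ≈ 1.869×10^11 m³ over 3.51×10^14 m² → Δh = 5.32×10^-4 m = 0.532 mm.

≈ 0.532 mm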